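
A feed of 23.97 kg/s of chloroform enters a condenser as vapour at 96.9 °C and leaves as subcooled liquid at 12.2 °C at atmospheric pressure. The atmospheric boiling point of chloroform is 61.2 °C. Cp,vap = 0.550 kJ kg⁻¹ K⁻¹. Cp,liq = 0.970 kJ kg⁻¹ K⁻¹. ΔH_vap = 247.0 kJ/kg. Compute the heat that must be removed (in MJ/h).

vapour 96.9→61.2 °C: -19.635 kJ/kg
condensation at 61.2 °C: -247 kJ/kg
liquid 61.2→12.2 °C: -47.53 kJ/kg
Δh = -19.635 + -247 + -47.53 = -314.17 kJ/kg
Q = ṁ·Δh = 23.97 kg/s × -314.17 kJ/kg = -7530.5 kJ/s
|Q| = 7530.5 kW = 27110 MJ/h

Q_c = 27100 MJ/h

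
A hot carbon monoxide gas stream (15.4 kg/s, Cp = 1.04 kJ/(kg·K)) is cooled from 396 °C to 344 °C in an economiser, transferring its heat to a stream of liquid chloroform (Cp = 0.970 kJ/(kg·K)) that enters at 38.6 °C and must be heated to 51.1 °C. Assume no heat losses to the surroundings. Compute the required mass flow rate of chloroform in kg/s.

ṁ_c = 68.7 kg/s

Heat released by hot stream: Q = 15.4 × 1.04 × (396 − 344) = 832.83 kJ/s
Energy balance on cold side (adiabatic exchanger): Q = ṁ_c·Cp_c·(T_c,out − T_c,in)
ṁ_c = 832.83 / [0.970 × (51.1 − 38.6)] = 68.687 kg/s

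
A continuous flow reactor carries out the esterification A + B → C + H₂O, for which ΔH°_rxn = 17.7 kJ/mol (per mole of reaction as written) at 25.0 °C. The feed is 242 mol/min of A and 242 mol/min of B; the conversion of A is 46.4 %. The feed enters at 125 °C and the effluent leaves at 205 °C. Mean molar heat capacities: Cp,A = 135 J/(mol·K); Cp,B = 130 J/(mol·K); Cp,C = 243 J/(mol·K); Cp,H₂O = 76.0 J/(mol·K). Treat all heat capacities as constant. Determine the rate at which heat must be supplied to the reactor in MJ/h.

Q_in = 493 MJ/h

Extent of reaction ξ = 0.464 × 242 = 112.29 mol/min
Reaction term: ξ·ΔH°_rxn = 112.29 × 17.7 = 1987.5 kJ/min
Sensible, feed 125→25 °C: -6413 kJ/min
Outlet flows (mol/min): A 129.71, B 129.71, C 112.29, H₂O 112.29
Sensible, products 25→205 °C: 12635 kJ/min
Q = ΔH = 8209.3 kJ/min = 136.82 kW
Heat supplied = 492.56 MJ/h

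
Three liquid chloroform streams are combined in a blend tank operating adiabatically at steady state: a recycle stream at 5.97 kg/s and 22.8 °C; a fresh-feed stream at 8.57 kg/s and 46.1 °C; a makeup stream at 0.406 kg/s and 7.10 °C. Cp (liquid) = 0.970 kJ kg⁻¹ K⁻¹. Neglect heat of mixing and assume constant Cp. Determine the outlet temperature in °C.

No heat crosses the boundary, so H_out = H_in.
Σ ṁᵢCp,ᵢTᵢ = 5.97×0.970×22.8 + 8.57×0.970×46.1 + 0.406×0.970×7.10 = 518.05
Σ ṁᵢCp,ᵢ = 5.97×0.970 + 8.57×0.970 + 0.406×0.970 = 14.498
T_out = 518.05 / 14.498 = 35.734 °C

T_out = 35.7 °C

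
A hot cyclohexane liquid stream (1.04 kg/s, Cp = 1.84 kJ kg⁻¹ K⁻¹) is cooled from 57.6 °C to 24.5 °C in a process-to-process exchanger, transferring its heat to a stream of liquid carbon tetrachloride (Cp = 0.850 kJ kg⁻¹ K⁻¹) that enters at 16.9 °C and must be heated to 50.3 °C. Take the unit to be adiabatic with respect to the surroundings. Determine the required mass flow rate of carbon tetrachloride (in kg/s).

ṁ_c = 2.23 kg/s

Heat released by hot stream: Q = 1.04 × 1.84 × (57.6 − 24.5) = 63.34 kJ/s
Energy balance on cold side (adiabatic exchanger): Q = ṁ_c·Cp_c·(T_c,out − T_c,in)
ṁ_c = 63.34 / [0.850 × (50.3 − 16.9)] = 2.2311 kg/s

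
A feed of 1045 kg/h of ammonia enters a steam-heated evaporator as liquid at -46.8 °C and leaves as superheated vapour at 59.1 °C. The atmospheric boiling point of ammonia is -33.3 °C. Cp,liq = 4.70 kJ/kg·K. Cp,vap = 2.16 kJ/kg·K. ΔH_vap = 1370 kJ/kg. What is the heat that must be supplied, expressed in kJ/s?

liquid -46.8→-33.3 °C: 63.45 kJ/kg
vaporisation at -33.3 °C: 1370 kJ/kg
vapour -33.3→59.1 °C: 199.58 kJ/kg
Δh = 63.45 + 1370 + 199.58 = 1633 kJ/kg
Q = ṁ·Δh = 1045 kg/h × 1633 kJ/kg = 1.7065e+06 kJ/h
|Q| = 474.03 kW

Q = 474 kJ/s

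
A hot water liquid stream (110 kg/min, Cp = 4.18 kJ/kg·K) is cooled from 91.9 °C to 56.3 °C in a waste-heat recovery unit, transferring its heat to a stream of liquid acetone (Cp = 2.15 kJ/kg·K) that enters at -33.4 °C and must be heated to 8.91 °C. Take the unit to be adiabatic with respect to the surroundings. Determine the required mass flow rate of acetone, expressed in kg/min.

ṁ_c = 180 kg/min

Heat released by hot stream: Q = 110 × 4.18 × (91.9 − 56.3) = 16369 kJ/min
Energy balance on cold side (adiabatic exchanger): Q = ṁ_c·Cp_c·(T_c,out − T_c,in)
ṁ_c = 16369 / [2.15 × (8.91 − -33.4)] = 179.94 kg/min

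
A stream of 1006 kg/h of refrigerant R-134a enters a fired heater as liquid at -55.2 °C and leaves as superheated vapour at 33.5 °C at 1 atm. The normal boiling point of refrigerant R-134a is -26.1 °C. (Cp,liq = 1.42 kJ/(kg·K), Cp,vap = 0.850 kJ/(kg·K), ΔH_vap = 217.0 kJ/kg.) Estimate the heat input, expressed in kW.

Q = 86.3 kW

liquid -55.2→-26.1 °C: 41.322 kJ/kg
vaporisation at -26.1 °C: 217 kJ/kg
vapour -26.1→33.5 °C: 50.66 kJ/kg
Δh = 41.322 + 217 + 50.66 = 308.98 kJ/kg
Q = ṁ·Δh = 1006 kg/h × 308.98 kJ/kg = 310840 kJ/h
|Q| = 86.343 kW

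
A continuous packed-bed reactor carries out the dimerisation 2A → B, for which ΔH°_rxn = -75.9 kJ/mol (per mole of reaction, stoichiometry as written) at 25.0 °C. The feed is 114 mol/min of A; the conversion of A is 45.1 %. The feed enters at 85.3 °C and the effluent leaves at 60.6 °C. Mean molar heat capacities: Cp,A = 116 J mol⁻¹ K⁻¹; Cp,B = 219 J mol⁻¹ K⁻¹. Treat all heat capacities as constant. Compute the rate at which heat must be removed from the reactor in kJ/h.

Q_out = 137000 kJ/h

Extent of reaction ξ = 0.451 × 114 / 2 = 25.707 mol/min
Reaction term: ξ·ΔH°_rxn = 25.707 × -75.9 = -1951.2 kJ/min
Sensible, feed 85.3→25 °C: -797.41 kJ/min
Outlet flows (mol/min): A 62.586, B 25.707
Sensible, products 25→60.6 °C: 458.88 kJ/min
Q = ΔH = -2289.7 kJ/min = -38.162 kW
Heat removed = 137380 kJ/h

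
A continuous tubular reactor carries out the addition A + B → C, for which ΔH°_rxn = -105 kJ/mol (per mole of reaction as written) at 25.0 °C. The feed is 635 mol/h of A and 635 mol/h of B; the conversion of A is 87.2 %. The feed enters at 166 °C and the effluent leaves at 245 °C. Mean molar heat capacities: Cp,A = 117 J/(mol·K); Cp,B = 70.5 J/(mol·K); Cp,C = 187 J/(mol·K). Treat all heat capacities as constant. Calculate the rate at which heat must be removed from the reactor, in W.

Q_out = 13600 W

Extent of reaction ξ = 0.872 × 635 = 553.72 mol/h
Reaction term: ξ·ΔH°_rxn = 553.72 × -105 = -58141 kJ/h
Sensible, feed 166→25 °C: -16788 kJ/h
Outlet flows (mol/h): A 81.28, B 81.28, C 553.72
Sensible, products 25→245 °C: 26133 kJ/h
Q = ΔH = -48796 kJ/h = -13.554 kW
Heat removed = 13554 W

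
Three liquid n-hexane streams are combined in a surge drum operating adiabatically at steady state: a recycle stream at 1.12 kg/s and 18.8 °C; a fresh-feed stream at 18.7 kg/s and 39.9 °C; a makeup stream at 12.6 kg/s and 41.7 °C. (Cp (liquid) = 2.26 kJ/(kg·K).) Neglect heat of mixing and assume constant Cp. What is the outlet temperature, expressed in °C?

T_out = 39.9 °C

No heat crosses the boundary, so H_out = H_in.
T_out = Σ ṁᵢCp,ᵢTᵢ / Σ ṁᵢCp,ᵢ
      = 2921.3 / 73.269 = 39.871 °C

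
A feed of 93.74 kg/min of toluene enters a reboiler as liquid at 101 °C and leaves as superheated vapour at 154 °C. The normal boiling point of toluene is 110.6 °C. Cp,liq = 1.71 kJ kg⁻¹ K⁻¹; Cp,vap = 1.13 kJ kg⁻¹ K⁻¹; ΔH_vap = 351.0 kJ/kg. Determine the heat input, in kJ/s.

liquid 101→110.6 °C: 16.416 kJ/kg
vaporisation at 110.6 °C: 351 kJ/kg
vapour 110.6→154 °C: 49.042 kJ/kg
Δh = 16.416 + 351 + 49.042 = 416.46 kJ/kg
Q = ṁ·Δh = 93.74 kg/min × 416.46 kJ/kg = 39039 kJ/min
|Q| = 650.65 kW

Q = 651 kJ/s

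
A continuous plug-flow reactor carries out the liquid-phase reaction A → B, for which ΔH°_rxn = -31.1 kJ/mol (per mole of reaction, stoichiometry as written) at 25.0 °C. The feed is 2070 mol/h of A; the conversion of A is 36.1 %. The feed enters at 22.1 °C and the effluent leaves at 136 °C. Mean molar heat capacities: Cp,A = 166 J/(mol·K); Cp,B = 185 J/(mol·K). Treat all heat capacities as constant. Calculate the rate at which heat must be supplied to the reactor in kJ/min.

Q_in = 291 kJ/min

Extent of reaction ξ = 0.361 × 2070 = 747.27 mol/h
Reaction term: ξ·ΔH°_rxn = 747.27 × -31.1 = -23240 kJ/h
Sensible, feed 22.1→25 °C: 996.5 kJ/h
Outlet flows (mol/h): A 1322.7, B 747.27
Sensible, products 25→136 °C: 39718 kJ/h
Q = ΔH = 17474 kJ/h = 4.8539 kW
Heat supplied = 291.24 kJ/min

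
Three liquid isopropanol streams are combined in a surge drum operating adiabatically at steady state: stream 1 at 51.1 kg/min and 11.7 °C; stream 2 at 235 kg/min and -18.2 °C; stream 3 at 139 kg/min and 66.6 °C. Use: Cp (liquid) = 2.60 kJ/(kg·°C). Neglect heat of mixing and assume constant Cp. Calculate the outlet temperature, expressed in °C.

T_out = 13.1 °C

No heat crosses the boundary, so H_out = H_in.
T_out = Σ ṁᵢCp,ᵢTᵢ / Σ ṁᵢCp,ᵢ
      = 14504 / 1105.3 = 13.122 °C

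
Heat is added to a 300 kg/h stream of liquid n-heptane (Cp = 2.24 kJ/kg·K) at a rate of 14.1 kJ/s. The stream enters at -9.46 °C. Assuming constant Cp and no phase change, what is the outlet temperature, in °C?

T_out = 66.1 °C

Q = 14.1 kJ/s = 50760 kJ/h
ΔT = Q/(ṁ·Cp) = 50760/(300×2.24) = 75.536 K
T_out = -9.46 + 75.536 = 66.076 °C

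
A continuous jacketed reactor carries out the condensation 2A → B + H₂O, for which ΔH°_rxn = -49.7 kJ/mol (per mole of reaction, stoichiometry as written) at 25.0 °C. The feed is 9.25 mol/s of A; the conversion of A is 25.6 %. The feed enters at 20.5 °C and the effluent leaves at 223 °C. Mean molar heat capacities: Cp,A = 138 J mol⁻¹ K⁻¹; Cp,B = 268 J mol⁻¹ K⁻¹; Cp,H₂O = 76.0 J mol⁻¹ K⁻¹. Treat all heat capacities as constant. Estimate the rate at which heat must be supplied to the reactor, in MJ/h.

Extent of reaction ξ = 0.256 × 9.25 / 2 = 1.184 mol/s
Reaction term: ξ·ΔH°_rxn = 1.184 × -49.7 = -58.845 kJ/s
Sensible, feed 20.5→25 °C: 5.7443 kJ/s
Outlet flows (mol/s): A 6.882, B 1.184, H₂O 1.184
Sensible, products 25→223 °C: 268.69 kJ/s
Q = ΔH = 215.59 kJ/s = 215.59 kW
Heat supplied = 776.12 MJ/h

Q_in = 776 MJ/h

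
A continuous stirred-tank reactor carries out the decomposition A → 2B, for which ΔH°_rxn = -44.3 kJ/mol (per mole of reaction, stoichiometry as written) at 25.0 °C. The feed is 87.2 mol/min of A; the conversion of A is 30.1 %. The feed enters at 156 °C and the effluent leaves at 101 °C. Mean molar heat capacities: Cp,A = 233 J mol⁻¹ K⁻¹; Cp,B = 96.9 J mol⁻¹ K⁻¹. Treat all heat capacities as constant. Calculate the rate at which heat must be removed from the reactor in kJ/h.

Extent of reaction ξ = 0.301 × 87.2 = 26.247 mol/min
Reaction term: ξ·ΔH°_rxn = 26.247 × -44.3 = -1162.8 kJ/min
Sensible, feed 156→25 °C: -2661.6 kJ/min
Outlet flows (mol/min): A 60.953, B 52.494
Sensible, products 25→101 °C: 1465.9 kJ/min
Q = ΔH = -2358.4 kJ/min = -39.307 kW
Heat removed = 141500 kJ/h

Q_out = 142000 kJ/h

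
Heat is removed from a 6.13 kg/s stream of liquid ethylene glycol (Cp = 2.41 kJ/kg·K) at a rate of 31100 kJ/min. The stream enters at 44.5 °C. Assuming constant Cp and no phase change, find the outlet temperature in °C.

Q = 31100 kJ/min = 518.33 kJ/s
ΔT = Q/(ṁ·Cp) = 518.33/(6.13×2.41) = 35.086 K
T_out = 44.5 − 35.086 = 9.4142 °C

T_out = 9.41 °C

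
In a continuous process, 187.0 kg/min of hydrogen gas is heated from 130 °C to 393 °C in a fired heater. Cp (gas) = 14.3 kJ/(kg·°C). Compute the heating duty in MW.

Q = 11.7 MW

Q = ṁ·Cp·ΔT = 187.0 × 14.3 × (393 − 130) = 703290 kJ/min
Converting: 703290 / 60 s = 11721 kW
Heating duty = 11.721 MW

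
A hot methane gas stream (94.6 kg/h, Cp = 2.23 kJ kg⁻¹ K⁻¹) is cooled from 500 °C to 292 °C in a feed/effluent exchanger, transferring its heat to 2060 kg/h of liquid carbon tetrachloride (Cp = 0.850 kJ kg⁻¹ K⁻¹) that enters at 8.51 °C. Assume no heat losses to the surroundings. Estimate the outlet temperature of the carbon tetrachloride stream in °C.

T_c,out = 33.6 °C

Heat released by hot stream: Q = 94.6 × 2.23 × (500 − 292) = 43879 kJ/h
Energy balance on cold side (adiabatic exchanger): Q = ṁ_c·Cp_c·(T_c,out − T_c,in)
T_c,out = 8.51 + 43879/(2060 × 0.850) = 33.57 °C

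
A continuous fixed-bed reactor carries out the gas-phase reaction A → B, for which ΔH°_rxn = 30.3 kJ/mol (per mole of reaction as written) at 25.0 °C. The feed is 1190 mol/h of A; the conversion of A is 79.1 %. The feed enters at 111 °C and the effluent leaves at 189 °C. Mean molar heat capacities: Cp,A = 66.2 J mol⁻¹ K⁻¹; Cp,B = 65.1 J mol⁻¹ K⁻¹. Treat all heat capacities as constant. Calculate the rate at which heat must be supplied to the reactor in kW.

Extent of reaction ξ = 0.791 × 1190 = 941.29 mol/h
Reaction term: ξ·ΔH°_rxn = 941.29 × 30.3 = 28521 kJ/h
Sensible, feed 111→25 °C: -6774.9 kJ/h
Outlet flows (mol/h): A 248.71, B 941.29
Sensible, products 25→189 °C: 12750 kJ/h
Q = ΔH = 34496 kJ/h = 9.5822 kW
Heat supplied = 9.5822 kW

Q_in = 9.58 kW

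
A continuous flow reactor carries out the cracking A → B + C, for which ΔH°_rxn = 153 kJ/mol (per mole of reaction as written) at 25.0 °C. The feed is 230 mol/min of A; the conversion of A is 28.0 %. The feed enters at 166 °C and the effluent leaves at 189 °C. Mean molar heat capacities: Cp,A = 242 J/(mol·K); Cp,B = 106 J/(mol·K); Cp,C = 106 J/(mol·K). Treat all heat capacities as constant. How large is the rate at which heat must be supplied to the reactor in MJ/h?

Extent of reaction ξ = 0.280 × 230 = 64.4 mol/min
Reaction term: ξ·ΔH°_rxn = 64.4 × 153 = 9853.2 kJ/min
Sensible, feed 166→25 °C: -7848.1 kJ/min
Outlet flows (mol/min): A 165.6, B 64.4, C 64.4
Sensible, products 25→189 °C: 8811.4 kJ/min
Q = ΔH = 10817 kJ/min = 180.28 kW
Heat supplied = 648.99 MJ/h

Q_in = 649 MJ/h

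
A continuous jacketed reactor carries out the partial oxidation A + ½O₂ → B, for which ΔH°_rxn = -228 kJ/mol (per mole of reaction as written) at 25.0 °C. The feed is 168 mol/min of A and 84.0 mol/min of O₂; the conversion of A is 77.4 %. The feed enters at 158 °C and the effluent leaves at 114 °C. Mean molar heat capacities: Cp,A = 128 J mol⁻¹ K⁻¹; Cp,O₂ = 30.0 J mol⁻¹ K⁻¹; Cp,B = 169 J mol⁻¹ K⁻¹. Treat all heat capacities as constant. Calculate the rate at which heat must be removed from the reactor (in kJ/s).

Q_out = 507 kJ/s

Extent of reaction ξ = 0.774 × 168 = 130.03 mol/min
Reaction term: ξ·ΔH°_rxn = 130.03 × -228 = -29647 kJ/min
Sensible, feed 158→25 °C: -3195.2 kJ/min
Outlet flows (mol/min): A 37.968, O₂ 18.984, B 130.03
Sensible, products 25→114 °C: 2439 kJ/min
Q = ΔH = -30403 kJ/min = -506.72 kW
Heat removed = 506.72 kJ/s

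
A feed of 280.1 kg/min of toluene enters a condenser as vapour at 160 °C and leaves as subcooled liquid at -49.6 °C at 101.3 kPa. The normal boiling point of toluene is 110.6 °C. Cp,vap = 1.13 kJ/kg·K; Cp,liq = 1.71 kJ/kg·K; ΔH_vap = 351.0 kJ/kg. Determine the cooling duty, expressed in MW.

Q_c = 3.18 MW

vapour 160→110.6 °C: -55.822 kJ/kg
condensation at 110.6 °C: -351 kJ/kg
liquid 110.6→-49.6 °C: -273.94 kJ/kg
Δh = -55.822 + -351 + -273.94 = -680.76 kJ/kg
Q = ṁ·Δh = 280.1 kg/min × -680.76 kJ/kg = -190680 kJ/min
|Q| = 3178 kW = 3.178 MW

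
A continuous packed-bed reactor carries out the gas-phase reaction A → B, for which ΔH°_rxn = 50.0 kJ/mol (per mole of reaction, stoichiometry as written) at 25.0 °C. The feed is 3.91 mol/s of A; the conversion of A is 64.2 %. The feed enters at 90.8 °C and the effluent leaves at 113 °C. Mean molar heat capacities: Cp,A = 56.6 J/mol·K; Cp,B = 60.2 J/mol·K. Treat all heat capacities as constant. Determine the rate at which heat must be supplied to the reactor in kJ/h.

Q_in = 472000 kJ/h

Extent of reaction ξ = 0.642 × 3.91 = 2.5102 mol/s
Reaction term: ξ·ΔH°_rxn = 2.5102 × 50.0 = 125.51 kJ/s
Sensible, feed 90.8→25 °C: -14.562 kJ/s
Outlet flows (mol/s): A 1.3998, B 2.5102
Sensible, products 25→113 °C: 20.27 kJ/s
Q = ΔH = 131.22 kJ/s = 131.22 kW
Heat supplied = 472390 kJ/h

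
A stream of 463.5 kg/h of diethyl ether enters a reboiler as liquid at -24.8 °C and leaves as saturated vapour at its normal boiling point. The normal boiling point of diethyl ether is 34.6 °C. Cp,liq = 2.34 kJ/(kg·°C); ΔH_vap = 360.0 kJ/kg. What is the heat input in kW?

liquid -24.8→34.6 °C: 139 kJ/kg
vaporisation at 34.6 °C: 360 kJ/kg
Δh = 139 + 360 = 499 kJ/kg
Q = ṁ·Δh = 463.5 kg/h × 499 kJ/kg = 231280 kJ/h
|Q| = 64.246 kW

Q = 64.2 kW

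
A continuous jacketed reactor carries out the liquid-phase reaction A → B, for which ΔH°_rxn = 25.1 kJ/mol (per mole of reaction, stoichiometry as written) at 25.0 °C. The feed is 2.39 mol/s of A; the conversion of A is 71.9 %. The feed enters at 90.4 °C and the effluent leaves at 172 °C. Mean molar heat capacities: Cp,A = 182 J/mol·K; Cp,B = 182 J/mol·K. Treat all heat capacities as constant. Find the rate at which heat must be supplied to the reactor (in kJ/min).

Extent of reaction ξ = 0.719 × 2.39 = 1.7184 mol/s
Reaction term: ξ·ΔH°_rxn = 1.7184 × 25.1 = 43.132 kJ/s
Sensible, feed 90.4→25 °C: -28.448 kJ/s
Outlet flows (mol/s): A 0.67159, B 1.7184
Sensible, products 25→172 °C: 63.942 kJ/s
Q = ΔH = 78.626 kJ/s = 78.626 kW
Heat supplied = 4717.6 kJ/min

Q_in = 4720 kJ/min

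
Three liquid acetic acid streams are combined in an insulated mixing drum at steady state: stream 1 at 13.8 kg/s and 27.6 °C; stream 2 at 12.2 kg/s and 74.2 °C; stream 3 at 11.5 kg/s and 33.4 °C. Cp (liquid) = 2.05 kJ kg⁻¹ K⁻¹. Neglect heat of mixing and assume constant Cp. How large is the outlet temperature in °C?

T_out = 44.5 °C

No heat crosses the boundary, so H_out = H_in.
T_out = Σ ṁᵢCp,ᵢTᵢ / Σ ṁᵢCp,ᵢ
      = 3424 / 76.875 = 44.539 °C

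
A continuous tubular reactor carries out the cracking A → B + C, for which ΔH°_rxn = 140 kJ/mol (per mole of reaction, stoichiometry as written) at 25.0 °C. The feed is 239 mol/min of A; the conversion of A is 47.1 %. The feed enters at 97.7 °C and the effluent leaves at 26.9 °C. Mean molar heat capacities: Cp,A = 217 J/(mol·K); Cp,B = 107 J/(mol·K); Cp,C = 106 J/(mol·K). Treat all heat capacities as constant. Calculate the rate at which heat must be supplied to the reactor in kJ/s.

Extent of reaction ξ = 0.471 × 239 = 112.57 mol/min
Reaction term: ξ·ΔH°_rxn = 112.57 × 140 = 15760 kJ/min
Sensible, feed 97.7→25 °C: -3770.4 kJ/min
Outlet flows (mol/min): A 126.43, B 112.57, C 112.57
Sensible, products 25→26.9 °C: 97.684 kJ/min
Q = ΔH = 12087 kJ/min = 201.45 kW
Heat supplied = 201.45 kJ/s

Q_in = 201 kJ/s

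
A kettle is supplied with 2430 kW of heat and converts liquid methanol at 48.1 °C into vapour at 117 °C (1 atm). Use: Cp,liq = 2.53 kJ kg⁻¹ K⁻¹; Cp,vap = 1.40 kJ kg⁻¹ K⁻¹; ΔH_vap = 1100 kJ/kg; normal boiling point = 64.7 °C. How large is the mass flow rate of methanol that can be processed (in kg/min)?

Δh = 2.53×(64.7−48.1) + 1100 + 1.40×(117−64.7) = 1215.2 kJ/kg
Q = 2430 kW = 2430 kJ/s = 145800 kJ/min
ṁ = Q/Δh = 145800 / 1215.2 = 119.98 kg/min

ṁ = 120 kg/min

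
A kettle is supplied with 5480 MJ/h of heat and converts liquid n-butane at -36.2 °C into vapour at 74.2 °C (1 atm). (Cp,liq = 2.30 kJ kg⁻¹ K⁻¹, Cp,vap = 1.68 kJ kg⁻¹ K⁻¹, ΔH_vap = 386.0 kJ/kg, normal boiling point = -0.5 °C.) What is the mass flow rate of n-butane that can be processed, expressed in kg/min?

Δh = 2.30×(-0.5−-36.2) + 386.0 + 1.68×(74.2−-0.5) = 593.61 kJ/kg
Q = 5480 MJ/h = 1522.2 kJ/s = 91333 kJ/min
ṁ = Q/Δh = 91333 / 593.61 = 153.86 kg/min

ṁ = 154 kg/min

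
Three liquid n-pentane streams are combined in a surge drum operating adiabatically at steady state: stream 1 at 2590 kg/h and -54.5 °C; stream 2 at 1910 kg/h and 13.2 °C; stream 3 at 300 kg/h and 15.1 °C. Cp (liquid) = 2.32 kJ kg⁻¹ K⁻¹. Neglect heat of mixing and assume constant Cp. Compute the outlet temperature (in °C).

Energy balance with Q = 0: Σ ṁᵢCp,ᵢ(T_out − Tᵢ) = 0
T_out = Σ ṁᵢCp,ᵢTᵢ / Σ ṁᵢCp,ᵢ
      = -258480 / 11136 = -23.211 °C

T_out = -23.2 °C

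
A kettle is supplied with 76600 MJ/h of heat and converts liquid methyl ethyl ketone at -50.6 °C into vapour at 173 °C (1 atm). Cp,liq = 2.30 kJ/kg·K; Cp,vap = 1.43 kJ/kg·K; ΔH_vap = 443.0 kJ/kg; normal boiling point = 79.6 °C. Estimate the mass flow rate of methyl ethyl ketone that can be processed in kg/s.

ṁ = 24.3 kg/s

Δh = 2.30×(79.6−-50.6) + 443.0 + 1.43×(173−79.6) = 876.02 kJ/kg
Q = 76600 MJ/h = 21278 kJ/s = 21278 kJ/s
ṁ = Q/Δh = 21278 / 876.02 = 24.289 kg/s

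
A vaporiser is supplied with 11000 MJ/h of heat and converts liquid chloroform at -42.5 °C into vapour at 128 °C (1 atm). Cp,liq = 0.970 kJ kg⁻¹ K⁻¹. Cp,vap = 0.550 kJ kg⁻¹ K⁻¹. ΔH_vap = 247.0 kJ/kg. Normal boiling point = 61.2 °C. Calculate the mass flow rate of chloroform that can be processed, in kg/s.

Δh = 0.970×(61.2−-42.5) + 247.0 + 0.550×(128−61.2) = 384.33 kJ/kg
Q = 11000 MJ/h = 3055.6 kJ/s = 3055.6 kJ/s
ṁ = Q/Δh = 3055.6 / 384.33 = 7.9504 kg/s

ṁ = 7.95 kg/s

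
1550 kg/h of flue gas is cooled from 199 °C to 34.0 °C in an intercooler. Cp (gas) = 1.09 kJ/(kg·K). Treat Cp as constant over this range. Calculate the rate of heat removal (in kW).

Q = ṁ·Cp·ΔT = 1550 × 1.09 × (34.0 − 199) = -278770 kJ/h
Converting: 278770 / 3600 s = 77.435 kW

Q_c = 77.4 kW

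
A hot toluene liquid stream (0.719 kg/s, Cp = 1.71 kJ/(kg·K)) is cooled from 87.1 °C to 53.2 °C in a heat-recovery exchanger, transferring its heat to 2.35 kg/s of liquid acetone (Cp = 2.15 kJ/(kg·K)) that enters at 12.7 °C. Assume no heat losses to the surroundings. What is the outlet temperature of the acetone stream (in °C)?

Heat released by hot stream: Q = 0.719 × 1.71 × (87.1 − 53.2) = 41.68 kJ/s
Energy balance on cold side (adiabatic exchanger): Q = ṁ_c·Cp_c·(T_c,out − T_c,in)
T_c,out = 12.7 + 41.68/(2.35 × 2.15) = 20.949 °C

T_c,out = 20.9 °C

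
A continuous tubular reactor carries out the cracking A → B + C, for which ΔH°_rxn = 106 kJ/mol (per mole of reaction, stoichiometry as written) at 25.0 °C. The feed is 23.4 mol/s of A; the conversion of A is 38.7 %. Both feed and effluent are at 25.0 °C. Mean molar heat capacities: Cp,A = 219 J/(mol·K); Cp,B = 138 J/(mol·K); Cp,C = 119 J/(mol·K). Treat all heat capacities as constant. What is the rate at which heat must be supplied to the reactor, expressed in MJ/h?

Extent of reaction ξ = 0.387 × 23.4 = 9.0558 mol/s
Reaction term: ξ·ΔH°_rxn = 9.0558 × 106 = 959.91 kJ/s
Q = ΔH = 959.91 kJ/s = 959.91 kW
Heat supplied = 3455.7 MJ/h

Q_in = 3460 MJ/h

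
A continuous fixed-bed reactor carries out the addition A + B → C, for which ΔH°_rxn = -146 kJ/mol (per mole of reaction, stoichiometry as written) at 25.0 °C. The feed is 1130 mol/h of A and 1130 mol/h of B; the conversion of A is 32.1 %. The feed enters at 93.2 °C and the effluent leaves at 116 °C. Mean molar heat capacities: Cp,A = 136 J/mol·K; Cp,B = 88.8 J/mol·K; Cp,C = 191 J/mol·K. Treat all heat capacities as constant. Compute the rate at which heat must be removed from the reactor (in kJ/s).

Q_out = 13.4 kJ/s

Extent of reaction ξ = 0.321 × 1130 = 362.73 mol/h
Reaction term: ξ·ΔH°_rxn = 362.73 × -146 = -52959 kJ/h
Sensible, feed 93.2→25 °C: -17324 kJ/h
Outlet flows (mol/h): A 767.27, B 767.27, C 362.73
Sensible, products 25→116 °C: 22000 kJ/h
Q = ΔH = -48283 kJ/h = -13.412 kW
Heat removed = 13.412 kJ/s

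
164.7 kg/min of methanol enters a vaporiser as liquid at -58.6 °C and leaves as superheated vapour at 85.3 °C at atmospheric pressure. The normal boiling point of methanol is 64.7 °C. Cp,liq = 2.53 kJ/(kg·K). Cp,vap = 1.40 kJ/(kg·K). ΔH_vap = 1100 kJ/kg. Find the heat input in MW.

liquid -58.6→64.7 °C: 311.95 kJ/kg
vaporisation at 64.7 °C: 1100 kJ/kg
vapour 64.7→85.3 °C: 28.84 kJ/kg
Δh = 311.95 + 1100 + 28.84 = 1440.8 kJ/kg
Q = ṁ·Δh = 164.7 kg/min × 1440.8 kJ/kg = 237300 kJ/min
|Q| = 3955 kW = 3.955 MW

Q = 3.95 MW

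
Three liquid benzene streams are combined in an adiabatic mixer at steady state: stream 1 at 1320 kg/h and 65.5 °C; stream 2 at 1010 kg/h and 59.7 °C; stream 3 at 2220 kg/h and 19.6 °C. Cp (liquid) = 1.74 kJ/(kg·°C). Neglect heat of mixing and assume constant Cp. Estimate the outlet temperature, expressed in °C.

T_out = 41.8 °C

Adiabatic, steady state ⇒ Σ ṁᵢCp,ᵢ(T_out − Tᵢ) = 0
T_out = Σ ṁᵢCp,ᵢTᵢ / Σ ṁᵢCp,ᵢ
      = 331070 / 7917 = 41.817 °C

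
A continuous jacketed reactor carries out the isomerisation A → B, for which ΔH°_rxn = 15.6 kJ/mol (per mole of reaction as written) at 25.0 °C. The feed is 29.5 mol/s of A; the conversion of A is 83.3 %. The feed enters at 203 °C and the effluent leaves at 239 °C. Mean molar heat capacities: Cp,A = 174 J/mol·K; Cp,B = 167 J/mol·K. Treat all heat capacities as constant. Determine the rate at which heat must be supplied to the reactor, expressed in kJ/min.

Q_in = 31900 kJ/min

Extent of reaction ξ = 0.833 × 29.5 = 24.573 mol/s
Reaction term: ξ·ΔH°_rxn = 24.573 × 15.6 = 383.35 kJ/s
Sensible, feed 203→25 °C: -913.67 kJ/s
Outlet flows (mol/s): A 4.9265, B 24.573
Sensible, products 25→239 °C: 1061.7 kJ/s
Q = ΔH = 531.32 kJ/s = 531.32 kW
Heat supplied = 31879 kJ/min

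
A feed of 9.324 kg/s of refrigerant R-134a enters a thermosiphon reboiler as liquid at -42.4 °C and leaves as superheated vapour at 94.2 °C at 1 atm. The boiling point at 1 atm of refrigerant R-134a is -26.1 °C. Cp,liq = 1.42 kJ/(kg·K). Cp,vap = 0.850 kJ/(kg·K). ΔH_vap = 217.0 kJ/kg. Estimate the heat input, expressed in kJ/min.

Q = 192000 kJ/min

liquid -42.4→-26.1 °C: 23.146 kJ/kg
vaporisation at -26.1 °C: 217 kJ/kg
vapour -26.1→94.2 °C: 102.26 kJ/kg
Δh = 23.146 + 217 + 102.26 = 342.4 kJ/kg
Q = ṁ·Δh = 9.324 kg/s × 342.4 kJ/kg = 3192.5 kJ/s
|Q| = 3192.5 kW = 191550 kJ/min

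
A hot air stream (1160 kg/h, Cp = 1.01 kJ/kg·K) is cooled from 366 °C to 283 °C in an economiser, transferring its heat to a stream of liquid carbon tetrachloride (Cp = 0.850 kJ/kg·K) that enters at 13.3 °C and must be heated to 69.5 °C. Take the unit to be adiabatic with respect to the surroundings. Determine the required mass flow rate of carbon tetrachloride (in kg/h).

Heat released by hot stream: Q = 1160 × 1.01 × (366 − 283) = 97243 kJ/h
Energy balance on cold side (adiabatic exchanger): Q = ṁ_c·Cp_c·(T_c,out − T_c,in)
ṁ_c = 97243 / [0.850 × (69.5 − 13.3)] = 2035.6 kg/h

ṁ_c = 2040 kg/h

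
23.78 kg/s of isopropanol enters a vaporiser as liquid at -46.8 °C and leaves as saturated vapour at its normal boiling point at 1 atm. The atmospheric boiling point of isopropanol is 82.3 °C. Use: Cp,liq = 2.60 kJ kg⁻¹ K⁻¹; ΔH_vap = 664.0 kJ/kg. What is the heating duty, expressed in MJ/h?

liquid -46.8→82.3 °C: 335.66 kJ/kg
vaporisation at 82.3 °C: 664 kJ/kg
Δh = 335.66 + 664 = 999.66 kJ/kg
Q = ṁ·Δh = 23.78 kg/s × 999.66 kJ/kg = 23772 kJ/s
|Q| = 23772 kW = 85579 MJ/h

Q = 85600 MJ/h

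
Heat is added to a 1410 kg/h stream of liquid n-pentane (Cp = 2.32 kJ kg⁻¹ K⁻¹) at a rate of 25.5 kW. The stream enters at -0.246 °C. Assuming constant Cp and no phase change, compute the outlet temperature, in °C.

T_out = 27.8 °C

Q = 25.5 kW = 91800 kJ/h
ΔT = Q/(ṁ·Cp) = 91800/(1410×2.32) = 28.063 K
T_out = -0.246 + 28.063 = 27.817 °C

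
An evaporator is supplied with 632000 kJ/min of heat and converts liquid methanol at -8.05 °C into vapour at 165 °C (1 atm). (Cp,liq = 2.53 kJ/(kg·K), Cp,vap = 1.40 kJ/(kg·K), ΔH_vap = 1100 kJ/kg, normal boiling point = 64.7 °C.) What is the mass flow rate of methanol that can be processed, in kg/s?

ṁ = 7.39 kg/s

Δh = 2.53×(64.7−-8.05) + 1100 + 1.40×(165−64.7) = 1424.5 kJ/kg
Q = 632000 kJ/min = 10533 kJ/s = 10533 kJ/s
ṁ = Q/Δh = 10533 / 1424.5 = 7.3945 kg/s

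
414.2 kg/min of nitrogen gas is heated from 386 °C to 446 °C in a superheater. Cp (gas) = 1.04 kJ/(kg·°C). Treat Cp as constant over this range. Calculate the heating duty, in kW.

Q = 431 kW

Q = ṁ·Cp·ΔT = 414.2 × 1.04 × (446 − 386) = 25846 kJ/min
Converting: 25846 / 60 s = 430.77 kW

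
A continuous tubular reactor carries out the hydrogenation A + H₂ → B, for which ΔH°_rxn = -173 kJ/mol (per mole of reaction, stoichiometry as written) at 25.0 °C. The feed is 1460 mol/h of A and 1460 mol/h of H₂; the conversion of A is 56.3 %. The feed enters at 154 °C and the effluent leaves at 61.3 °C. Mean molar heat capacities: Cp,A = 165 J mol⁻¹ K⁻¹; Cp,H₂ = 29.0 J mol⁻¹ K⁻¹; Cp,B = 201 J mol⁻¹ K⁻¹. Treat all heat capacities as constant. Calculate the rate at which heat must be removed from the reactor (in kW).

Extent of reaction ξ = 0.563 × 1460 = 821.98 mol/h
Reaction term: ξ·ΔH°_rxn = 821.98 × -173 = -142200 kJ/h
Sensible, feed 154→25 °C: -36538 kJ/h
Outlet flows (mol/h): A 638.02, H₂ 638.02, B 821.98
Sensible, products 25→61.3 °C: 10490 kJ/h
Q = ΔH = -168250 kJ/h = -46.736 kW
Heat removed = 46.736 kW

Q_out = 46.7 kW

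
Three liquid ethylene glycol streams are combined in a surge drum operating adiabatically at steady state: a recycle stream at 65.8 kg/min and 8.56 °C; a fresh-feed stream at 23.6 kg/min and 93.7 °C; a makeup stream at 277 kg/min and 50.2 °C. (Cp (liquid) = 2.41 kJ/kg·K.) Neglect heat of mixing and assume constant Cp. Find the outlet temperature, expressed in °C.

T_out = 45.5 °C

Adiabatic, steady state ⇒ Σ ṁᵢCp,ᵢ(T_out − Tᵢ) = 0
T_out = Σ ṁᵢCp,ᵢTᵢ / Σ ṁᵢCp,ᵢ
      = 40199 / 883.02 = 45.524 °C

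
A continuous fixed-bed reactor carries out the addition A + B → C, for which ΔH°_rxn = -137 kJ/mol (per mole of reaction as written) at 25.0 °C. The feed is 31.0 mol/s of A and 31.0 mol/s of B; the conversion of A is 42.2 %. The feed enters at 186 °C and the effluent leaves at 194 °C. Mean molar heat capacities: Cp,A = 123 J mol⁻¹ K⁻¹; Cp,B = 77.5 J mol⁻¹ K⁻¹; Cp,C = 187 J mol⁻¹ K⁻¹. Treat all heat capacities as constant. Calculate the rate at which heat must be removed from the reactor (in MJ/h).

Q_out = 6380 MJ/h

Extent of reaction ξ = 0.422 × 31.0 = 13.082 mol/s
Reaction term: ξ·ΔH°_rxn = 13.082 × -137 = -1792.2 kJ/s
Sensible, feed 186→25 °C: -1000.7 kJ/s
Outlet flows (mol/s): A 17.918, B 17.918, C 13.082
Sensible, products 25→194 °C: 1020.6 kJ/s
Q = ΔH = -1772.4 kJ/s = -1772.4 kW
Heat removed = 6380.5 MJ/h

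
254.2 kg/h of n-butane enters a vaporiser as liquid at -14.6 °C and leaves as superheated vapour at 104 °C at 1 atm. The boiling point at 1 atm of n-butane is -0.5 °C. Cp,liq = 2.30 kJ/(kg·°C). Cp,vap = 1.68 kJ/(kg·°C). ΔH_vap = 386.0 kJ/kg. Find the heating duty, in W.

Q = 41900 W

liquid -14.6→-0.5 °C: 32.43 kJ/kg
vaporisation at -0.5 °C: 386 kJ/kg
vapour -0.5→104 °C: 175.56 kJ/kg
Δh = 32.43 + 386 + 175.56 = 593.99 kJ/kg
Q = ṁ·Δh = 254.2 kg/h × 593.99 kJ/kg = 150990 kJ/h
|Q| = 41.942 kW = 41942 W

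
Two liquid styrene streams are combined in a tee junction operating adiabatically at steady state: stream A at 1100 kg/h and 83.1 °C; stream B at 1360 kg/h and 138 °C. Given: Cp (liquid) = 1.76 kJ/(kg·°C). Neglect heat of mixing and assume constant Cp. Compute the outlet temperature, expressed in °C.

T_out = 113 °C

Adiabatic, steady state ⇒ Σ ṁᵢCp,ᵢ(T_out − Tᵢ) = 0
T_out = Σ ṁᵢCp,ᵢTᵢ / Σ ṁᵢCp,ᵢ
      = 491200 / 4329.6 = 113.45 °C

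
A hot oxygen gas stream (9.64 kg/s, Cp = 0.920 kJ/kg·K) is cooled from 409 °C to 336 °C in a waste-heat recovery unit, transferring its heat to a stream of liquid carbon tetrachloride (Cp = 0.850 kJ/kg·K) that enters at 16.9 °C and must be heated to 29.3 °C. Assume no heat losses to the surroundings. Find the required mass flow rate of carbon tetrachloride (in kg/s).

ṁ_c = 61.4 kg/s

Heat released by hot stream: Q = 9.64 × 0.920 × (409 − 336) = 647.42 kJ/s
Energy balance on cold side (adiabatic exchanger): Q = ṁ_c·Cp_c·(T_c,out − T_c,in)
ṁ_c = 647.42 / [0.850 × (29.3 − 16.9)] = 61.425 kg/s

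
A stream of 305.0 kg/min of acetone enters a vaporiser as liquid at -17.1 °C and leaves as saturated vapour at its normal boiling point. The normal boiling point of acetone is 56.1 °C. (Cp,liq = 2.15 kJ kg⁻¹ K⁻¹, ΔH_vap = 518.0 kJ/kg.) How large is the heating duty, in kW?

Q = 3430 kW

liquid -17.1→56.1 °C: 157.38 kJ/kg
vaporisation at 56.1 °C: 518 kJ/kg
Δh = 157.38 + 518 = 675.38 kJ/kg
Q = ṁ·Δh = 305.0 kg/min × 675.38 kJ/kg = 205990 kJ/min
|Q| = 3433.2 kW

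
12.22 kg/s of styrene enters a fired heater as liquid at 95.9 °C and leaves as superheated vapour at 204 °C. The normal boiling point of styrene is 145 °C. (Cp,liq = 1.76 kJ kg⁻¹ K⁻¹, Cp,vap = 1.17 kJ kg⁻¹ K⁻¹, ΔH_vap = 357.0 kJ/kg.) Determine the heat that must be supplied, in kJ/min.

Q = 376000 kJ/min

liquid 95.9→145 °C: 86.416 kJ/kg
vaporisation at 145 °C: 357 kJ/kg
vapour 145→204 °C: 69.03 kJ/kg
Δh = 86.416 + 357 + 69.03 = 512.45 kJ/kg
Q = ṁ·Δh = 12.22 kg/s × 512.45 kJ/kg = 6262.1 kJ/s
|Q| = 6262.1 kW = 375730 kJ/min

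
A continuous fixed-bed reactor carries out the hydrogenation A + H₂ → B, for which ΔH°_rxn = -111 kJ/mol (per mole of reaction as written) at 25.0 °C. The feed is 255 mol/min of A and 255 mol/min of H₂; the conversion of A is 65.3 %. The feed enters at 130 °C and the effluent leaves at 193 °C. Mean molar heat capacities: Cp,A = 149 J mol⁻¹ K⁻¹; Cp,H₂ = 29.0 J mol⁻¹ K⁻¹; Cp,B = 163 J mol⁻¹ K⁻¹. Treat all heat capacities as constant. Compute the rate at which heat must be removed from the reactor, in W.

Extent of reaction ξ = 0.653 × 255 = 166.52 mol/min
Reaction term: ξ·ΔH°_rxn = 166.52 × -111 = -18483 kJ/min
Sensible, feed 130→25 °C: -4765.9 kJ/min
Outlet flows (mol/min): A 88.485, H₂ 88.485, B 166.52
Sensible, products 25→193 °C: 7205.9 kJ/min
Q = ΔH = -16043 kJ/min = -267.39 kW
Heat removed = 267390 W

Q_out = 267000 W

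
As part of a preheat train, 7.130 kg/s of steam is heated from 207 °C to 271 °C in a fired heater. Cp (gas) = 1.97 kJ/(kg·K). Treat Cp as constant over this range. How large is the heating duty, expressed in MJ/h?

Q = ṁ·Cp·ΔT = 7.130 × 1.97 × (271 − 207) = 898.95 kJ/s
Heating duty = 3236.2 MJ/h

Q = 3240 MJ/h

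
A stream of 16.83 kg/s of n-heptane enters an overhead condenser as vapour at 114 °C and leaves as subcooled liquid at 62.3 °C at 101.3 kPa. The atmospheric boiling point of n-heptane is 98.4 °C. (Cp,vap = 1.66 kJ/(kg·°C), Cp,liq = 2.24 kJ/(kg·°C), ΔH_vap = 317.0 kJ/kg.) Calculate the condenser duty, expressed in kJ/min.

vapour 114→98.4 °C: -25.896 kJ/kg
condensation at 98.4 °C: -317 kJ/kg
liquid 98.4→62.3 °C: -80.864 kJ/kg
Δh = -25.896 + -317 + -80.864 = -423.76 kJ/kg
Q = ṁ·Δh = 16.83 kg/s × -423.76 kJ/kg = -7131.9 kJ/s
|Q| = 7131.9 kW = 427910 kJ/min

Q_c = 428000 kJ/min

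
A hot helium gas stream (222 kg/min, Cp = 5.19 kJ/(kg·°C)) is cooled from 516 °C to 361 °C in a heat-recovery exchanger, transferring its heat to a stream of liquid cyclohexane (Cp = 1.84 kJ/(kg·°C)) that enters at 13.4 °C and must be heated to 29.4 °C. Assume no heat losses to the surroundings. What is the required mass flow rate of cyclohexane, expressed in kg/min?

ṁ_c = 6070 kg/min

Heat released by hot stream: Q = 222 × 5.19 × (516 − 361) = 178590 kJ/min
Energy balance on cold side (adiabatic exchanger): Q = ṁ_c·Cp_c·(T_c,out − T_c,in)
ṁ_c = 178590 / [1.84 × (29.4 − 13.4)] = 6066.2 kg/min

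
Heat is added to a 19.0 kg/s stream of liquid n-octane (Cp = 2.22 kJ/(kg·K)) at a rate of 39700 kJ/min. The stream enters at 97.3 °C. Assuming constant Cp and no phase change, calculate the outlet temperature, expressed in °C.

T_out = 113 °C

Q = 39700 kJ/min = 661.67 kJ/s
ΔT = Q/(ṁ·Cp) = 661.67/(19.0×2.22) = 15.687 K
T_out = 97.3 + 15.687 = 112.99 °C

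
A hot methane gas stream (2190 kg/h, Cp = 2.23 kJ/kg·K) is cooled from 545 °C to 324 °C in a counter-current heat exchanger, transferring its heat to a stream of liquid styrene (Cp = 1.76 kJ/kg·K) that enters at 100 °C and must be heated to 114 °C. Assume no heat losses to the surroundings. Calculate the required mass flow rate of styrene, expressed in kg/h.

Heat released by hot stream: Q = 2190 × 2.23 × (545 − 324) = 1.0793e+06 kJ/h
Energy balance on cold side (adiabatic exchanger): Q = ṁ_c·Cp_c·(T_c,out − T_c,in)
ṁ_c = 1.0793e+06 / [1.76 × (114 − 100)] = 43803 kg/h

ṁ_c = 43800 kg/h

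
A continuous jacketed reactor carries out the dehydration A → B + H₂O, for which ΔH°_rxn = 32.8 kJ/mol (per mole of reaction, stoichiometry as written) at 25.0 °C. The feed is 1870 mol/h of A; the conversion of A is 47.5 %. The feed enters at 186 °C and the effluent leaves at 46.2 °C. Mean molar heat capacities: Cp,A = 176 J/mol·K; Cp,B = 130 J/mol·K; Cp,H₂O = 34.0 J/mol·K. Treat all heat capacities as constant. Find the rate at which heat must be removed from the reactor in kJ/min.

Extent of reaction ξ = 0.475 × 1870 = 888.25 mol/h
Reaction term: ξ·ΔH°_rxn = 888.25 × 32.8 = 29135 kJ/h
Sensible, feed 186→25 °C: -52988 kJ/h
Outlet flows (mol/h): A 981.75, B 888.25, H₂O 888.25
Sensible, products 25→46.2 °C: 6751.4 kJ/h
Q = ΔH = -17102 kJ/h = -4.7507 kW
Heat removed = 285.04 kJ/min

Q_out = 285 kJ/min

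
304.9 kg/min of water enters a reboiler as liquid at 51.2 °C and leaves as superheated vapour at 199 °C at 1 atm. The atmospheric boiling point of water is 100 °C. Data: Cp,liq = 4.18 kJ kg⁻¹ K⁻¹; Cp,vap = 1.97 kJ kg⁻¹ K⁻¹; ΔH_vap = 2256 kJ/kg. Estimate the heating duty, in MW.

liquid 51.2→100 °C: 203.98 kJ/kg
vaporisation at 100 °C: 2256 kJ/kg
vapour 100→199 °C: 195.03 kJ/kg
Δh = 203.98 + 2256 + 195.03 = 2655 kJ/kg
Q = ṁ·Δh = 304.9 kg/min × 2655 kJ/kg = 809510 kJ/min
|Q| = 13492 kW = 13.492 MW

Q = 13.5 MW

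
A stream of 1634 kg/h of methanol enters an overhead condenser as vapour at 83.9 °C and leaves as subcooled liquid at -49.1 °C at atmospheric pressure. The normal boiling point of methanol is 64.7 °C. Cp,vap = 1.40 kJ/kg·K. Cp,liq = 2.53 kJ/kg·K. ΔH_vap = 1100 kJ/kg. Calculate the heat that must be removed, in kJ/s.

Q_c = 642 kJ/s

vapour 83.9→64.7 °C: -26.88 kJ/kg
condensation at 64.7 °C: -1100 kJ/kg
liquid 64.7→-49.1 °C: -287.91 kJ/kg
Δh = -26.88 + -1100 + -287.91 = -1414.8 kJ/kg
Q = ṁ·Δh = 1634 kg/h × -1414.8 kJ/kg = -2.3118e+06 kJ/h
|Q| = 642.16 kW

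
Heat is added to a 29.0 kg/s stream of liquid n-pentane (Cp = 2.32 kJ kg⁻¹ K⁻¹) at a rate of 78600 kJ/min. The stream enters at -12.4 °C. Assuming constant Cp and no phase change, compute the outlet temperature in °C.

T_out = 7.07 °C

Q = 78600 kJ/min = 1310 kJ/s
ΔT = Q/(ṁ·Cp) = 1310/(29.0×2.32) = 19.471 K
T_out = -12.4 + 19.471 = 7.0709 °C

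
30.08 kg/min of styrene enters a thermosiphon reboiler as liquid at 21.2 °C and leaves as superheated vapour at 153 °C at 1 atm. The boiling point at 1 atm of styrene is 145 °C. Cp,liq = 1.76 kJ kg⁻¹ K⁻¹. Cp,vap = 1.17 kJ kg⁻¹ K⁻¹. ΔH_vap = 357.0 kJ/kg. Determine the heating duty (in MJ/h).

liquid 21.2→145 °C: 217.89 kJ/kg
vaporisation at 145 °C: 357 kJ/kg
vapour 145→153 °C: 9.36 kJ/kg
Δh = 217.89 + 357 + 9.36 = 584.25 kJ/kg
Q = ṁ·Δh = 30.08 kg/min × 584.25 kJ/kg = 17574 kJ/min
|Q| = 292.9 kW = 1054.5 MJ/h

Q = 1050 MJ/h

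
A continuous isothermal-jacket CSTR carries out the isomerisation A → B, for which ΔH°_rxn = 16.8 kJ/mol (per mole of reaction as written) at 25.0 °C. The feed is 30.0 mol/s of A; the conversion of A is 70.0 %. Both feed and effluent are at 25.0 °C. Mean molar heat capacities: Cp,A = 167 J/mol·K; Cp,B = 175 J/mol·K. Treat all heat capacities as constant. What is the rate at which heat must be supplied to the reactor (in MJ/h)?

Q_in = 1270 MJ/h

Extent of reaction ξ = 0.700 × 30.0 = 21 mol/s
Reaction term: ξ·ΔH°_rxn = 21 × 16.8 = 352.8 kJ/s
Q = ΔH = 352.8 kJ/s = 352.8 kW
Heat supplied = 1270.1 MJ/h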